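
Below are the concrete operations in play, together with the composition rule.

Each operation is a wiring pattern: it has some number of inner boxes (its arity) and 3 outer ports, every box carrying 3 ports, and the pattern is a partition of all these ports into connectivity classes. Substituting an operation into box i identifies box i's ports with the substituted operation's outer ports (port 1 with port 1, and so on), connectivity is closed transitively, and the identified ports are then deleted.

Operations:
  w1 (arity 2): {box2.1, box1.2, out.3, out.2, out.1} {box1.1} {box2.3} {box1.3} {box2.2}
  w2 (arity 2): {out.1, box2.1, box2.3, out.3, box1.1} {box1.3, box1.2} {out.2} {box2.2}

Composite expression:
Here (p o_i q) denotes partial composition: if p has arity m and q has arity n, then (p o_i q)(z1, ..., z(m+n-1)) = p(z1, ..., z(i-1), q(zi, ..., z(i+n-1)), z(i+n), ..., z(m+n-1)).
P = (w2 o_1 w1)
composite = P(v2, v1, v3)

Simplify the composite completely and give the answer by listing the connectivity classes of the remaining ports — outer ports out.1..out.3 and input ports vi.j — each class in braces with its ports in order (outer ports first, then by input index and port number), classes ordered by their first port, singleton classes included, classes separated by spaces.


Substituting into w2 glues patterns; closure does the rest.
after w1, the pattern on (v2, v1) reads {out.1, out.2, out.3, v1.1, v2.2} {v1.2} {v1.3} {v2.1} {v2.3} (out.j = its outer ports)
after w2, the pattern on (v2, v1, v3) reads {out.1, out.3, v1.1, v2.2, v3.1, v3.3} {out.2} {v1.2} {v1.3} {v2.1} {v2.3} {v3.2} (out.j = its outer ports)

{out.1, out.3, v1.1, v2.2, v3.1, v3.3} {out.2} {v1.2} {v1.3} {v2.1} {v2.3} {v3.2}


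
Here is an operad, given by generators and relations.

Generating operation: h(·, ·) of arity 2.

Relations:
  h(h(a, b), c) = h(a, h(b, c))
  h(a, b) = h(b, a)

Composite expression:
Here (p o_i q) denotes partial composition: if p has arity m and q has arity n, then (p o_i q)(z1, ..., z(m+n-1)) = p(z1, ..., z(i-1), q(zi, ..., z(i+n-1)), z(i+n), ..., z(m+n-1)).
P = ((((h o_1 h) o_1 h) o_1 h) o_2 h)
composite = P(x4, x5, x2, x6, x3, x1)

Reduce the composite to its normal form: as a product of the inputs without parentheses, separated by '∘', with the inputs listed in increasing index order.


x1 ∘ x2 ∘ x3 ∘ x4 ∘ x5 ∘ x6

Key point: h commutes, so take the x-inputs in any fixed order.
h(x5, x2) spells out as x5 ∘ x2
h(x4, h(x5, x2)) spells out as x4 ∘ x5 ∘ x2
h(h(x4, h(x5, x2)), x6) spells out as x4 ∘ x5 ∘ x2 ∘ x6
h(h(h(x4, h(x5, x2)), x6), x3) spells out as x4 ∘ x5 ∘ x2 ∘ x6 ∘ x3
h(h(h(h(x4, h(x5, x2)), x6), x3), x1) spells out as x4 ∘ x5 ∘ x2 ∘ x6 ∘ x3 ∘ x1
sorting the factors by input index: x1 ∘ x2 ∘ x3 ∘ x4 ∘ x5 ∘ x6


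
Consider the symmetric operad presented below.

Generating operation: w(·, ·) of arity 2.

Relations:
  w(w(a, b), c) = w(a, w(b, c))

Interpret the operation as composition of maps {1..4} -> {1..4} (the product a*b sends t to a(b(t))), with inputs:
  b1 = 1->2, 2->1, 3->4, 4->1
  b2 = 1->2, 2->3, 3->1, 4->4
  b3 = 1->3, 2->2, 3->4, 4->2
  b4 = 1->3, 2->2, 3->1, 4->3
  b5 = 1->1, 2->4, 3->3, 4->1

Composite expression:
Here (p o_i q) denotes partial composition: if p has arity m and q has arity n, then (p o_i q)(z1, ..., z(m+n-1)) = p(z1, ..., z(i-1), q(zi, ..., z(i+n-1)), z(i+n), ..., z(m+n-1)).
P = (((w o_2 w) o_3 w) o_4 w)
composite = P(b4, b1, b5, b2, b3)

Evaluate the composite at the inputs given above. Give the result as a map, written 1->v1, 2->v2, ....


w(b2, b3) = 1->1, 2->3, 3->4, 4->3
w(b5, w(b2, b3)) = 1->1, 2->3, 3->1, 4->3
w(b1, w(b5, w(b2, b3))) = 1->2, 2->4, 3->2, 4->4
w(b4, w(b1, w(b5, w(b2, b3)))) = 1->2, 2->3, 3->2, 4->3

1->2, 2->3, 3->2, 4->3


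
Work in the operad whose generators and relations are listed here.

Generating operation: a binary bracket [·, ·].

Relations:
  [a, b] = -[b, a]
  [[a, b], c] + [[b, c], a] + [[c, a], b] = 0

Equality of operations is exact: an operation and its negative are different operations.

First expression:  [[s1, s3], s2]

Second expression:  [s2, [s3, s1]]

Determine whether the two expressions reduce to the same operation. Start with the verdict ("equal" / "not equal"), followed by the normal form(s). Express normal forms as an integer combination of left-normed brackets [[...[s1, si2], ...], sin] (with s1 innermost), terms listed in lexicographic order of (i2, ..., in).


Reducing the first expression gives [[s1, s3], s2]
Reducing the second expression gives [[s1, s3], s2]
The normal forms match — equal.

equal — both sides give [[s1, s3], s2]


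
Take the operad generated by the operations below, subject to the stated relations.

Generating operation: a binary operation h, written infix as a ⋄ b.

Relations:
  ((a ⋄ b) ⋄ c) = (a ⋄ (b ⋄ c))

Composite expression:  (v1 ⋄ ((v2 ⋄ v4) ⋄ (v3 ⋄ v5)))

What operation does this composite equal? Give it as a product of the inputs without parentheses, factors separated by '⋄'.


v1 ⋄ v2 ⋄ v4 ⋄ v3 ⋄ v5

Associativity of h dissolves the nesting; only the v-input order survives.
(v2 ⋄ v4) reduces to v2 ⋄ v4
(v3 ⋄ v5) reduces to v3 ⋄ v5
((v2 ⋄ v4) ⋄ (v3 ⋄ v5)) reduces to v2 ⋄ v4 ⋄ v3 ⋄ v5
(v1 ⋄ ((v2 ⋄ v4) ⋄ (v3 ⋄ v5))) reduces to v1 ⋄ v2 ⋄ v4 ⋄ v3 ⋄ v5


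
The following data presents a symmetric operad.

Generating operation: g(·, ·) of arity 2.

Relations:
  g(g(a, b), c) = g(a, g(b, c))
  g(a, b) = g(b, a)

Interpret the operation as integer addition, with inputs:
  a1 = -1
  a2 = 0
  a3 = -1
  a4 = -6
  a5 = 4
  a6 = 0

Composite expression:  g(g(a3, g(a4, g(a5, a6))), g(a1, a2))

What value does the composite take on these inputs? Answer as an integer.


g(a5, a6) = 4
g(a4, g(a5, a6)) = -2
g(a3, g(a4, g(a5, a6))) = -3
g(a1, a2) = -1
g(g(a3, g(a4, g(a5, a6))), g(a1, a2)) = -4

-4


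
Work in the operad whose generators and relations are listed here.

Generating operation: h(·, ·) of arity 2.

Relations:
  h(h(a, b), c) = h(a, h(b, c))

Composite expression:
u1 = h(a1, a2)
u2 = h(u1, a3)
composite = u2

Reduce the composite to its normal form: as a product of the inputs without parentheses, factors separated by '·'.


a1 · a2 · a3


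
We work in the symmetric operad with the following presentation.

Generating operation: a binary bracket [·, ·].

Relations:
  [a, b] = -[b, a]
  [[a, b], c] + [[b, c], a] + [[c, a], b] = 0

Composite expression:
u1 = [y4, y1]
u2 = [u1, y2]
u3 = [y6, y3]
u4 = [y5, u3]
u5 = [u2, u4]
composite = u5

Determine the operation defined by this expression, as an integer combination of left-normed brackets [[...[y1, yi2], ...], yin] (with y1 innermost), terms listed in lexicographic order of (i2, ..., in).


Left-normed coefficients sit on the y1-initial expansion words.
Composite bracket: [[[y4, y1], y2], [y5, [y6, y3]]]
Each bracket splits as ab - ba, giving 32 signed words (2^5 = 32).
Words beginning with y1 determine it all:
  from y1y4y2y3y6y5, sign -1: term -[[[[[y1, y4], y2], y3], y6], y5]
  from y1y4y2y5y3y6, sign +1: term +[[[[[y1, y4], y2], y5], y3], y6]
  from y1y4y2y5y6y3, sign -1: term -[[[[[y1, y4], y2], y5], y6], y3]
  from y1y4y2y6y3y5, sign +1: term +[[[[[y1, y4], y2], y6], y3], y5]

-[[[[[y1, y4], y2], y3], y6], y5] + [[[[[y1, y4], y2], y5], y3], y6] - [[[[[y1, y4], y2], y5], y6], y3] + [[[[[y1, y4], y2], y6], y3], y5]


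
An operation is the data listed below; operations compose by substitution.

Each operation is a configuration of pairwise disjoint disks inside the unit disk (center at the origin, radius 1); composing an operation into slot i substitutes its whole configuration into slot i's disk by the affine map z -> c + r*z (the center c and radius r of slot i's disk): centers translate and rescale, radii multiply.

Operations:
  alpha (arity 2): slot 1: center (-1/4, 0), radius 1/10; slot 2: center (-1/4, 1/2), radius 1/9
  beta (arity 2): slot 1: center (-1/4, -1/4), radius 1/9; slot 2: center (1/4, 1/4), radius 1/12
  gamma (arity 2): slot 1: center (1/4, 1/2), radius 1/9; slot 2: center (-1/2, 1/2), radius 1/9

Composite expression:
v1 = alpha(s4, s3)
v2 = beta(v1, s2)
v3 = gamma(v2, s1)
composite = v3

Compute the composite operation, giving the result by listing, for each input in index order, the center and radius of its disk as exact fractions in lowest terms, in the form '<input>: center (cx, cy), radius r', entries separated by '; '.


s1: center (-1/2, 1/2), radius 1/9; s2: center (5/18, 19/36), radius 1/108; s3: center (71/324, 155/324), radius 1/729; s4: center (71/324, 17/36), radius 1/810

Only the slot chain above each s matters under gamma; compose those maps.
for s4, the 3-step affine chain lands on center (71/324, 17/36), radius 1/810
for s3, the 3-step affine chain lands on center (71/324, 155/324), radius 1/729
for s2, the 2-step affine chain lands on center (5/18, 19/36), radius 1/108
for s1, the 1-step affine chain lands on center (-1/2, 1/2), radius 1/9


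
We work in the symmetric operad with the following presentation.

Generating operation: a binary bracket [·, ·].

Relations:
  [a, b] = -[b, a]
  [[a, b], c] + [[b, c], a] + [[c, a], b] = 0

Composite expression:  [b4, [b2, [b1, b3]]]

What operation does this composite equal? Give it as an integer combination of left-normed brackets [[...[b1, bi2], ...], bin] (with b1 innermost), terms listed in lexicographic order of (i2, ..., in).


[[[b1, b3], b2], b4]

Expand each bracket as ab - ba; the b1-initial words give the coefficients.
Composite bracket: [b4, [b2, [b1, b3]]]
Under [a, b] = ab - ba we get 8 signed associative words (2^3 = 8).
The b1-initial words carry the normal form:
  the word b1b3b2b4 carries sign +1 and contributes +[[[b1, b3], b2], b4]


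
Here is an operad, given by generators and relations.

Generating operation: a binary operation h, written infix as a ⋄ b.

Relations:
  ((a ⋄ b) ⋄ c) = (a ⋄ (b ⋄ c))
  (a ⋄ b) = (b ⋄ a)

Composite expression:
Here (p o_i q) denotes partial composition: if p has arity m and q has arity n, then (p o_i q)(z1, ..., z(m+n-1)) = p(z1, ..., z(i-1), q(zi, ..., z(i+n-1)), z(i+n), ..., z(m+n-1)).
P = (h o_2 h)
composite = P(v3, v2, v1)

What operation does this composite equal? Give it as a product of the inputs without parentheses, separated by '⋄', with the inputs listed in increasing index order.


With h associative and commutative, the v-input set is all that matters.
(v2 ⋄ v1) reduces to v2 ⋄ v1
(v3 ⋄ (v2 ⋄ v1)) reduces to v3 ⋄ v2 ⋄ v1
putting the inputs in ascending order: v1 ⋄ v2 ⋄ v3

v1 ⋄ v2 ⋄ v3


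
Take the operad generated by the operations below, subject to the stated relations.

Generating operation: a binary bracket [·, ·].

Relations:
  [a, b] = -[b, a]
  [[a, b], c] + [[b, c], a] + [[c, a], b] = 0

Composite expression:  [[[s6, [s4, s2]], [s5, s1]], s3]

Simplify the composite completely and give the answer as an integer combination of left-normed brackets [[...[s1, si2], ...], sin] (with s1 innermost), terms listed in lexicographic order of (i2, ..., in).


[[[[[s1, s5], s2], s4], s6], s3] - [[[[[s1, s5], s4], s2], s6], s3] - [[[[[s1, s5], s6], s2], s4], s3] + [[[[[s1, s5], s6], s4], s2], s3]

Left-normed coefficients sit on the s1-initial expansion words.
Composite bracket: [[[s6, [s4, s2]], [s5, s1]], s3]
Under [a, b] = ab - ba we get 32 signed associative words (2^5 = 32).
Only words starting with s1 matter:
  the word s1s5s2s4s6s3 carries sign +1 and contributes +[[[[[s1, s5], s2], s4], s6], s3]
  the word s1s5s4s2s6s3 carries sign -1 and contributes -[[[[[s1, s5], s4], s2], s6], s3]
  the word s1s5s6s2s4s3 carries sign -1 and contributes -[[[[[s1, s5], s6], s2], s4], s3]
  the word s1s5s6s4s2s3 carries sign +1 and contributes +[[[[[s1, s5], s6], s4], s2], s3]


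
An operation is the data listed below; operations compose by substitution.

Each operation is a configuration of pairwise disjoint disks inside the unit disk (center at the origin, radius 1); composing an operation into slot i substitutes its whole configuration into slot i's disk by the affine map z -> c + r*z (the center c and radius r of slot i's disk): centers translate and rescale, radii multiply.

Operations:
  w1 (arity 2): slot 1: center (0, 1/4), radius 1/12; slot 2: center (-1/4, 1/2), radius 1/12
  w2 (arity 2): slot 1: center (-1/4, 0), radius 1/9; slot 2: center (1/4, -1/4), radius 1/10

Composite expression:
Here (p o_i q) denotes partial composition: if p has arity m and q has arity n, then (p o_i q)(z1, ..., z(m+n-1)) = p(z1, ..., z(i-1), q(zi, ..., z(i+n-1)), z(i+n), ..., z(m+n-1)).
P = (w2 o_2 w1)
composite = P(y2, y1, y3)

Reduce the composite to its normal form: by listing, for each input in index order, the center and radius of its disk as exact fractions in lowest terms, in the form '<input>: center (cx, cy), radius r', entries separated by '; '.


y1: center (1/4, -9/40), radius 1/120; y2: center (-1/4, 0), radius 1/9; y3: center (9/40, -1/5), radius 1/120

Below w2, radii multiply path by path; the y-disk centers shift.
for y2, the 1-step affine chain lands on center (-1/4, 0), radius 1/9
for y1, the 2-step affine chain lands on center (1/4, -9/40), radius 1/120
for y3, the 2-step affine chain lands on center (9/40, -1/5), radius 1/120


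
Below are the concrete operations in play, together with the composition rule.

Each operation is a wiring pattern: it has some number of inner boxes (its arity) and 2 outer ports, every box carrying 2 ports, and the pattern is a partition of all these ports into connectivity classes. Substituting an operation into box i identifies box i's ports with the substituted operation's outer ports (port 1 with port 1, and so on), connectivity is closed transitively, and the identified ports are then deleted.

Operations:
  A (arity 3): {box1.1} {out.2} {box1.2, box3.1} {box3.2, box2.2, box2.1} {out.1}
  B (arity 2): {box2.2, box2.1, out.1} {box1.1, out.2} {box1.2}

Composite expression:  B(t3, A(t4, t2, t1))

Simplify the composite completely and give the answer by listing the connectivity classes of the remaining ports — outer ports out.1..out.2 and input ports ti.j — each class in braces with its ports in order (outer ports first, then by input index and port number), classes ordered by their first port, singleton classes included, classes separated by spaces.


{out.1} {out.2, t3.1} {t1.1, t4.2} {t1.2, t2.1, t2.2} {t3.2} {t4.1}

Connectivity passes through glued B-boundaries; trace each wire chain.
after A, the pattern on (t4, t2, t1) reads {out.1} {out.2} {t1.1, t4.2} {t1.2, t2.1, t2.2} {t4.1} (out.j = its outer ports)
after B, the pattern on (t3, t4, t2, t1) reads {out.1} {out.2, t3.1} {t1.1, t4.2} {t1.2, t2.1, t2.2} {t3.2} {t4.1} (out.j = its outer ports)


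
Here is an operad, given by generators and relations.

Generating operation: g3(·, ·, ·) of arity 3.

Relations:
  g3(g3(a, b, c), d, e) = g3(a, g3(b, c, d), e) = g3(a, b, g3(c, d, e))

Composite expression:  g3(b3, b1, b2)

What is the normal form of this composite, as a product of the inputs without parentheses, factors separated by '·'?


b3 · b1 · b2

Associativity of g3 dissolves the nesting; only the b-input order survives.
g3(b3, b1, b2) flattens to b3 · b1 · b2


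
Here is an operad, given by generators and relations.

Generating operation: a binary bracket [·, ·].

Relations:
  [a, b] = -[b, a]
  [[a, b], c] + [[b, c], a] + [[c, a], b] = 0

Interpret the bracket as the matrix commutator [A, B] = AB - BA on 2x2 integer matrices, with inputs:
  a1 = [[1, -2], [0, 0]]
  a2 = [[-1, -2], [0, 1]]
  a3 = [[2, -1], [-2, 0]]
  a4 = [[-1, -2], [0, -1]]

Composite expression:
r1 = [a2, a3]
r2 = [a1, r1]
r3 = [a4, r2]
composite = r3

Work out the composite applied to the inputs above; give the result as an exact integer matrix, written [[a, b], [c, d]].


[[-8, 32], [0, 8]]

[a2, a3] = [[4, 6], [-4, -4]]
[a1, [a2, a3]] = [[8, 22], [4, -8]]
[a4, [a1, [a2, a3]]] = [[-8, 32], [0, 8]]


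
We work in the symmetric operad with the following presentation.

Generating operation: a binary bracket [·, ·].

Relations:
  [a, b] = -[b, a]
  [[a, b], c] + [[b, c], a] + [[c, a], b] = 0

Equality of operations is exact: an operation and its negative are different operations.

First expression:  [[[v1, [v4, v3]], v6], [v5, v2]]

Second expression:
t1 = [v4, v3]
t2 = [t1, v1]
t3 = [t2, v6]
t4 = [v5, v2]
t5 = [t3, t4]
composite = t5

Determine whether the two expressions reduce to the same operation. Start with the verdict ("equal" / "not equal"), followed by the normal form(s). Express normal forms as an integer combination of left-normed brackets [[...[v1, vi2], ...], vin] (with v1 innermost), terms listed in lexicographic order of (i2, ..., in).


not equal; first: [[[[[v1, v3], v4], v6], v2], v5] - [[[[[v1, v3], v4], v6], v5], v2] - [[[[[v1, v4], v3], v6], v2], v5] + [[[[[v1, v4], v3], v6], v5], v2]; second: -[[[[[v1, v3], v4], v6], v2], v5] + [[[[[v1, v3], v4], v6], v5], v2] + [[[[[v1, v4], v3], v6], v2], v5] - [[[[[v1, v4], v3], v6], v5], v2]

The first expression reduces to [[[[[v1, v3], v4], v6], v2], v5] - [[[[[v1, v3], v4], v6], v5], v2] - [[[[[v1, v4], v3], v6], v2], v5] + [[[[[v1, v4], v3], v6], v5], v2]
The second expression reduces to -[[[[[v1, v3], v4], v6], v2], v5] + [[[[[v1, v3], v4], v6], v5], v2] + [[[[[v1, v4], v3], v6], v2], v5] - [[[[[v1, v4], v3], v6], v5], v2]
The normal forms differ: not equal.


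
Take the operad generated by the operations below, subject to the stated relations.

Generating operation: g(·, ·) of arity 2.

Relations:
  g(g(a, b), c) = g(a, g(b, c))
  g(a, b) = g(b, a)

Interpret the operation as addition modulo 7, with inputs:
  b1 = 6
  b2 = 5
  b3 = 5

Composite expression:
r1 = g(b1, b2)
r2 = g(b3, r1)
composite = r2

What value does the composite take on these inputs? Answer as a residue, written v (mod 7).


2 (mod 7)

g(b1, b2) = 4
g(b3, g(b1, b2)) = 2


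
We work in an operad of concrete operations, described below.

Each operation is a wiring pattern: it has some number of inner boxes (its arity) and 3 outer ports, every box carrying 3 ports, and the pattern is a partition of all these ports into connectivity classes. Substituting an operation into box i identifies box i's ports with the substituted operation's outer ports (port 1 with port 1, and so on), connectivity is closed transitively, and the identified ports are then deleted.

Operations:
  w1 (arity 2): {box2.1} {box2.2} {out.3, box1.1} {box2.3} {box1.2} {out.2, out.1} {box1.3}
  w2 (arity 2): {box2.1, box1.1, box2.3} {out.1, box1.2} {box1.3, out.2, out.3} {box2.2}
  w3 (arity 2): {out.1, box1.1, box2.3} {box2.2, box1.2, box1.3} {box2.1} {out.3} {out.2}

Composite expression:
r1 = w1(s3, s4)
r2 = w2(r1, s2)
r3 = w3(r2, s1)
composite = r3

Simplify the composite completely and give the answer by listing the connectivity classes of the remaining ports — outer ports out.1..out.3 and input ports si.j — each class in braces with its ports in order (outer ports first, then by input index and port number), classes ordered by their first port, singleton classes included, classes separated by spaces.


{out.1, s1.3, s2.1, s2.3} {out.2} {out.3} {s1.1} {s1.2, s3.1} {s2.2} {s3.2} {s3.3} {s4.1} {s4.2} {s4.3}

Connectivity passes through glued w3-boundaries; trace each wire chain.
stage w1: inputs (s3, s4), connectivity {out.1, out.2} {out.3, s3.1} {s3.2} {s3.3} {s4.1} {s4.2} {s4.3}, out.j its boundary
stage w2: inputs (s3, s4, s2), connectivity {out.1, s2.1, s2.3} {out.2, out.3, s3.1} {s2.2} {s3.2} {s3.3} {s4.1} {s4.2} {s4.3}, out.j its boundary
stage w3: inputs (s3, s4, s2, s1), connectivity {out.1, s1.3, s2.1, s2.3} {out.2} {out.3} {s1.1} {s1.2, s3.1} {s2.2} {s3.2} {s3.3} {s4.1} {s4.2} {s4.3}, out.j its boundary


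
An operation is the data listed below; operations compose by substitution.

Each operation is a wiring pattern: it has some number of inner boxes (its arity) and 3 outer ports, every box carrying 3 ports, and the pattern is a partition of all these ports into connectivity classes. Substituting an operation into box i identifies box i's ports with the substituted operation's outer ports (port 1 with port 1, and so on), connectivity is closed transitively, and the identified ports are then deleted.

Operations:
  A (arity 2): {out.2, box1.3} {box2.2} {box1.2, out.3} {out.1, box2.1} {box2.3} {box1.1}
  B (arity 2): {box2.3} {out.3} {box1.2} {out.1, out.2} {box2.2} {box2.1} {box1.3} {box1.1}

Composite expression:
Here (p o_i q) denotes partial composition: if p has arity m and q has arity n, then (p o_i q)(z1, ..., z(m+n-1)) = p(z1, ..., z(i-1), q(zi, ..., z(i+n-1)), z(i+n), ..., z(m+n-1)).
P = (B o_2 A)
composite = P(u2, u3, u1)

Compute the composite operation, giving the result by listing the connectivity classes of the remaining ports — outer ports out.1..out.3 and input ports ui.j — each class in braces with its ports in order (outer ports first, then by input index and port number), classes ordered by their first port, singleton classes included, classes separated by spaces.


{out.1, out.2} {out.3} {u1.1} {u1.2} {u1.3} {u2.1} {u2.2} {u2.3} {u3.1} {u3.2} {u3.3}

Two ports join when wires chain via B-identified ports.
composing A on (u3, u1), with out.j its own outer ports: {out.1, u1.1} {out.2, u3.3} {out.3, u3.2} {u1.2} {u1.3} {u3.1}
composing B on (u2, u3, u1), with out.j its own outer ports: {out.1, out.2} {out.3} {u1.1} {u1.2} {u1.3} {u2.1} {u2.2} {u2.3} {u3.1} {u3.2} {u3.3}


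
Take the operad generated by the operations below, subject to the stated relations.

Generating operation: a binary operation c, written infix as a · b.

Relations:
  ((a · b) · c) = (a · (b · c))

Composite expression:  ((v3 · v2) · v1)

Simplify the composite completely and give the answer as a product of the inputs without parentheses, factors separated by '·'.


v3 · v2 · v1

Every regrouping of c is equal, so read the v-inputs in written order.
(v3 · v2) spells out as v3 · v2
((v3 · v2) · v1) spells out as v3 · v2 · v1


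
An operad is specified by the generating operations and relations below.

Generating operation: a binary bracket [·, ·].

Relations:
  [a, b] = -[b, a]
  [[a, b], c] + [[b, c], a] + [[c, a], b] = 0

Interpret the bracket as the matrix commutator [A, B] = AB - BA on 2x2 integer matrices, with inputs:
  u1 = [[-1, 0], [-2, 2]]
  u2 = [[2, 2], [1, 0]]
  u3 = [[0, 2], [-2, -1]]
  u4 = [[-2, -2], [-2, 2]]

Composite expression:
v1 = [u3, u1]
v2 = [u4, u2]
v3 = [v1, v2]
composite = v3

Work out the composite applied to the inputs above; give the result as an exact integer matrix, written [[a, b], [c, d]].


[u3, u1] = [[-4, 6], [8, 4]]
[u4, u2] = [[2, -4], [0, -2]]
[[u3, u1], [u4, u2]] = [[32, 8], [32, -32]]

[[32, 8], [32, -32]]


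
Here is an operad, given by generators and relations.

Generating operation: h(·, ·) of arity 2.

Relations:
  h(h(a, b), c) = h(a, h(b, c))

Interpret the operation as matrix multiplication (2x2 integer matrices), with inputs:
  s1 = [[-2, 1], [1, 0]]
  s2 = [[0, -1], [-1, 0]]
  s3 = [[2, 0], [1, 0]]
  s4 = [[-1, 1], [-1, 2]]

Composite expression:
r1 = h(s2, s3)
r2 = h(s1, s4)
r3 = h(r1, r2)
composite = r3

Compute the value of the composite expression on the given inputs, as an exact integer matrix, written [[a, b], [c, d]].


[[-1, 0], [-2, 0]]

h(s2, s3) = [[-1, 0], [-2, 0]]
h(s1, s4) = [[1, 0], [-1, 1]]
h(h(s2, s3), h(s1, s4)) = [[-1, 0], [-2, 0]]


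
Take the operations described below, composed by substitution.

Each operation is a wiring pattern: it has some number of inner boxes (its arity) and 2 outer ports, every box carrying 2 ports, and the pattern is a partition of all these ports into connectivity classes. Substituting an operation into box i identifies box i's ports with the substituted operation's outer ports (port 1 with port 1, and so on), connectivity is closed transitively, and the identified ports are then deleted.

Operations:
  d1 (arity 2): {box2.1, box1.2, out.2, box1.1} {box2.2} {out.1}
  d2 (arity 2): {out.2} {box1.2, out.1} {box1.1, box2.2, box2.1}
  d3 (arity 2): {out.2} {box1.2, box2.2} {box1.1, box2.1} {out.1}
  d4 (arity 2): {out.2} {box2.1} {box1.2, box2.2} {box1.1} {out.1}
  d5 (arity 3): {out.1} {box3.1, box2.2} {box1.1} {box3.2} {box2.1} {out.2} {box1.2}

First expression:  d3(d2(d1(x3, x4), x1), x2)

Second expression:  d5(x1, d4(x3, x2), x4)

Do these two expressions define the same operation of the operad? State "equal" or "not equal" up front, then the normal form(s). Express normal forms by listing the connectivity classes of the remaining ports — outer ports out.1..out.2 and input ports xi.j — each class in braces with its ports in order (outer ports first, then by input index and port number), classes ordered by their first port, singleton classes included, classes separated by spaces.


not equal; the first gives {out.1} {out.2} {x1.1, x1.2} {x2.1, x3.1, x3.2, x4.1} {x2.2} {x4.2} and the second {out.1} {out.2} {x1.1} {x1.2} {x2.1} {x2.2, x3.2} {x3.1} {x4.1} {x4.2}

In normal form, the first expression is {out.1} {out.2} {x1.1, x1.2} {x2.1, x3.1, x3.2, x4.1} {x2.2} {x4.2}
In normal form, the second expression is {out.1} {out.2} {x1.1} {x1.2} {x2.1} {x2.2, x3.2} {x3.1} {x4.1} {x4.2}
Distinct normal forms: not equal.


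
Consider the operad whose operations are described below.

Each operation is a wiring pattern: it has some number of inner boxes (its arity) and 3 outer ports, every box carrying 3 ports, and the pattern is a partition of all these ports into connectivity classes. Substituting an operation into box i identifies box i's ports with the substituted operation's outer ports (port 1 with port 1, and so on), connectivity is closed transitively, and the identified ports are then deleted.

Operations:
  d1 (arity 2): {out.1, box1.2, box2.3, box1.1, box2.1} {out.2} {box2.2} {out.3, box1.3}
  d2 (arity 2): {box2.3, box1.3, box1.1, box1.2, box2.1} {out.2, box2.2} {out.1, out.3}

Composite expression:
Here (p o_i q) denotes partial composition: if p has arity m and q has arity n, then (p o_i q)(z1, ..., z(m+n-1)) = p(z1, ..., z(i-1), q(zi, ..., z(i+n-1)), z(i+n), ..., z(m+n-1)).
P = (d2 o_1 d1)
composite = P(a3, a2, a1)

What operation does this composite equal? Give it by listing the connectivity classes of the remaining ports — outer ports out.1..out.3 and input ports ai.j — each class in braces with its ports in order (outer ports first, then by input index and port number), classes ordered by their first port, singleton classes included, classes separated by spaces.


{out.1, out.3} {out.2, a1.2} {a1.1, a1.3, a2.1, a2.3, a3.1, a3.2, a3.3} {a2.2}

Treat the ports identified at d2 as solder joints: merge, then drop.
composing d1 on (a3, a2), with out.j its own outer ports: {out.1, a2.1, a2.3, a3.1, a3.2} {out.2} {out.3, a3.3} {a2.2}
composing d2 on (a3, a2, a1), with out.j its own outer ports: {out.1, out.3} {out.2, a1.2} {a1.1, a1.3, a2.1, a2.3, a3.1, a3.2, a3.3} {a2.2}


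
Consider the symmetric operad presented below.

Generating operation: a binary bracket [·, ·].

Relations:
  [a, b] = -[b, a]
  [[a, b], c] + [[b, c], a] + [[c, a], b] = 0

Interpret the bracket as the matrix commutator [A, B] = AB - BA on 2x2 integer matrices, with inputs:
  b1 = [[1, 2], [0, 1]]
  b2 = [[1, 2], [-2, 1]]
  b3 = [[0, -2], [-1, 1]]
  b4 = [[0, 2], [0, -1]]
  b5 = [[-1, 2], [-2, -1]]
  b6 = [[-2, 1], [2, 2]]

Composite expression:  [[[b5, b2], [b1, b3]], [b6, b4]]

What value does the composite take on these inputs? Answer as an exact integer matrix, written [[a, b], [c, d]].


[[0, 0], [0, 0]]

[b5, b2] = [[0, 0], [0, 0]]
[b1, b3] = [[-2, 2], [0, 2]]
[[b5, b2], [b1, b3]] = [[0, 0], [0, 0]]
[b6, b4] = [[-4, -9], [2, 4]]
[[[b5, b2], [b1, b3]], [b6, b4]] = [[0, 0], [0, 0]]


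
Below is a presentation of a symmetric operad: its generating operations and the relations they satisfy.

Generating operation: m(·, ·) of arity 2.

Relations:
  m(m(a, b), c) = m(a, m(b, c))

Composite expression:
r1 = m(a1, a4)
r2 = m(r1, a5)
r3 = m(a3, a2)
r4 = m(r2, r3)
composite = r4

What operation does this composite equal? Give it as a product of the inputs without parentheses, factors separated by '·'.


Every regrouping of m is equal, so read the a-inputs in written order.
m(a1, a4) flattens to a1 · a4
m(m(a1, a4), a5) flattens to a1 · a4 · a5
m(a3, a2) flattens to a3 · a2
m(m(m(a1, a4), a5), m(a3, a2)) flattens to a1 · a4 · a5 · a3 · a2

a1 · a4 · a5 · a3 · a2


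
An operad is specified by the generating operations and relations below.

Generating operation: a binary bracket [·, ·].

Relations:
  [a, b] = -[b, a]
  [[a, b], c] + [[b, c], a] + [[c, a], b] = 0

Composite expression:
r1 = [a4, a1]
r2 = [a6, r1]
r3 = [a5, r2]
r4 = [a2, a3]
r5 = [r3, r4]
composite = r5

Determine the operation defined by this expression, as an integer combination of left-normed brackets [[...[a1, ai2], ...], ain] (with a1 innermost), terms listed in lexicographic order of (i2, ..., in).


-[[[[[a1, a4], a6], a5], a2], a3] + [[[[[a1, a4], a6], a5], a3], a2]

Skip Jacobi rewriting: expand, keep a1-initial words, read off terms.
Composite bracket: [[a5, [a6, [a4, a1]]], [a2, a3]]
Full expansion: 32 signed words from ab - ba (2^5 = 32).
Only words starting with a1 matter:
  a1a4a6a5a2a3 appears with sign -1, giving the term -[[[[[a1, a4], a6], a5], a2], a3]
  a1a4a6a5a3a2 appears with sign +1, giving the term +[[[[[a1, a4], a6], a5], a3], a2]


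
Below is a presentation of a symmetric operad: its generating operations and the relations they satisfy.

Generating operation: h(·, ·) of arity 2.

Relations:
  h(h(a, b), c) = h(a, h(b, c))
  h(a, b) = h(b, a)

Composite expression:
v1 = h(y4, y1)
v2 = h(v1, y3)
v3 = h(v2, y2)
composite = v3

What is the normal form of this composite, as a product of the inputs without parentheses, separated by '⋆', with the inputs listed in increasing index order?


y1 ⋆ y2 ⋆ y3 ⋆ y4

Both nesting and order wash out for h; what remains is which y's occur.
h(y4, y1) collapses to y4 ⋆ y1
h(h(y4, y1), y3) collapses to y4 ⋆ y1 ⋆ y3
h(h(h(y4, y1), y3), y2) collapses to y4 ⋆ y1 ⋆ y3 ⋆ y2
putting the inputs in ascending order: y1 ⋆ y2 ⋆ y3 ⋆ y4


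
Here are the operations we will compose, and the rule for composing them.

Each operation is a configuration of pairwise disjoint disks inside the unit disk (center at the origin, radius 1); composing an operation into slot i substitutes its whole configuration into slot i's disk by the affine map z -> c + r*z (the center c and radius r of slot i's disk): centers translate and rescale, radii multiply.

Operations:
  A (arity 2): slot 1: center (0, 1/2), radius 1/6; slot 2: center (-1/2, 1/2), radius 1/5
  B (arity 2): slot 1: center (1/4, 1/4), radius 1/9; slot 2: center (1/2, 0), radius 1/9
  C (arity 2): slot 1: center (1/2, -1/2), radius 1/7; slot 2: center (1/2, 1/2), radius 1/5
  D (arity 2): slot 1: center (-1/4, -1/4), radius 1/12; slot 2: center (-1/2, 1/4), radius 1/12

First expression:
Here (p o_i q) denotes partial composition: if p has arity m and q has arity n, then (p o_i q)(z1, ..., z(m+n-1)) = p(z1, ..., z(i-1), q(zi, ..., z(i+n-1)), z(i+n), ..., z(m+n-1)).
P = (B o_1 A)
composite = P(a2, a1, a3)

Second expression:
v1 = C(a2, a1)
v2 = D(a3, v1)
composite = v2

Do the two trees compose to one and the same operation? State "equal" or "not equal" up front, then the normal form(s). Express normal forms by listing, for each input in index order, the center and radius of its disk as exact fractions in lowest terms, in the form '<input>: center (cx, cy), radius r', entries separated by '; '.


not equal; the first gives a1: center (7/36, 11/36), radius 1/45; a2: center (1/4, 11/36), radius 1/54; a3: center (1/2, 0), radius 1/9 and the second a1: center (-11/24, 7/24), radius 1/60; a2: center (-11/24, 5/24), radius 1/84; a3: center (-1/4, -1/4), radius 1/12

The first expression reduces to a1: center (7/36, 11/36), radius 1/45; a2: center (1/4, 11/36), radius 1/54; a3: center (1/2, 0), radius 1/9
The second expression reduces to a1: center (-11/24, 7/24), radius 1/60; a2: center (-11/24, 5/24), radius 1/84; a3: center (-1/4, -1/4), radius 1/12
No match — not equal.


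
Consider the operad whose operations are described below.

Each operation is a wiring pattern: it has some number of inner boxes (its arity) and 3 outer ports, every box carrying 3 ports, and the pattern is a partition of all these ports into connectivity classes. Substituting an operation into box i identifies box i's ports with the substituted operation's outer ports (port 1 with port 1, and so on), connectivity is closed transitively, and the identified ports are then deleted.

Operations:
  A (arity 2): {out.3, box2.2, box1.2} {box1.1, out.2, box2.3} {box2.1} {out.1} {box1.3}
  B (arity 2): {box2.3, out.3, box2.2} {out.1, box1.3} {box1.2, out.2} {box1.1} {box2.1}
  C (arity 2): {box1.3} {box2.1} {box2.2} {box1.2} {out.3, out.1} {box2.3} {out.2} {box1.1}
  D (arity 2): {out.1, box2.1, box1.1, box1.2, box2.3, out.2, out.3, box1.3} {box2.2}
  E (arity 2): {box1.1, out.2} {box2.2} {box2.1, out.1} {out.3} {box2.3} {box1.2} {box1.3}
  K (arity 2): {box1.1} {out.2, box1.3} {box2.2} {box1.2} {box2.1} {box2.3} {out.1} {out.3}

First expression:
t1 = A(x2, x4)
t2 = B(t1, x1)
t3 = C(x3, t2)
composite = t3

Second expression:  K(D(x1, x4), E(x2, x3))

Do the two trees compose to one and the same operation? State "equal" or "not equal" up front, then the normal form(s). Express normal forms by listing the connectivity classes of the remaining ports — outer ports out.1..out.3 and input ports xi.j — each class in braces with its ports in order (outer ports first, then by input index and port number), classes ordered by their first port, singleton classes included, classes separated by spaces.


not equal; the first gives {out.1, out.3} {out.2} {x1.1} {x1.2, x1.3} {x2.1, x4.3} {x2.2, x4.2} {x2.3} {x3.1} {x3.2} {x3.3} {x4.1} and the second {out.1} {out.2, x1.1, x1.2, x1.3, x4.1, x4.3} {out.3} {x2.1} {x2.2} {x2.3} {x3.1} {x3.2} {x3.3} {x4.2}

Normal form of the first expression: {out.1, out.3} {out.2} {x1.1} {x1.2, x1.3} {x2.1, x4.3} {x2.2, x4.2} {x2.3} {x3.1} {x3.2} {x3.3} {x4.1}
Normal form of the second expression: {out.1} {out.2, x1.1, x1.2, x1.3, x4.1, x4.3} {out.3} {x2.1} {x2.2} {x2.3} {x3.1} {x3.2} {x3.3} {x4.2}
The normal forms differ: not equal.


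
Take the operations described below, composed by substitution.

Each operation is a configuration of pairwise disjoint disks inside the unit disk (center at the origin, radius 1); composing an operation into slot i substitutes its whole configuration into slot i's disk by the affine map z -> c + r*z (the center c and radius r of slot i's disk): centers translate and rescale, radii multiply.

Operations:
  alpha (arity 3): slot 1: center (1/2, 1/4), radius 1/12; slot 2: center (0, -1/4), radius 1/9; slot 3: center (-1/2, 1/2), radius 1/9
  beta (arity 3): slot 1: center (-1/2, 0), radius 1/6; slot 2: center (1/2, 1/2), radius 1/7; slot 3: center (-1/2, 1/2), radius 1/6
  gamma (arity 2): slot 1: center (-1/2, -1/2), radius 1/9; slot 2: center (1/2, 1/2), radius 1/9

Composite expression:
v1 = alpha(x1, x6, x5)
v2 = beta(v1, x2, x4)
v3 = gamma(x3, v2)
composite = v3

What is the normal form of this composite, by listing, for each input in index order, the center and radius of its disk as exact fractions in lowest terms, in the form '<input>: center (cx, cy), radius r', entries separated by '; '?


x1: center (49/108, 109/216), radius 1/648; x2: center (5/9, 5/9), radius 1/63; x3: center (-1/2, -1/2), radius 1/9; x4: center (4/9, 5/9), radius 1/54; x5: center (47/108, 55/108), radius 1/486; x6: center (4/9, 107/216), radius 1/486

Below gamma, radii multiply path by path; the x-disk centers shift.
input x3: applying the 1 nested substitution gives center (-1/2, -1/2), radius 1/9
input x1: applying the 3 nested substitutions gives center (49/108, 109/216), radius 1/648
input x6: applying the 3 nested substitutions gives center (4/9, 107/216), radius 1/486
input x5: applying the 3 nested substitutions gives center (47/108, 55/108), radius 1/486
input x2: applying the 2 nested substitutions gives center (5/9, 5/9), radius 1/63
input x4: applying the 2 nested substitutions gives center (4/9, 5/9), radius 1/54


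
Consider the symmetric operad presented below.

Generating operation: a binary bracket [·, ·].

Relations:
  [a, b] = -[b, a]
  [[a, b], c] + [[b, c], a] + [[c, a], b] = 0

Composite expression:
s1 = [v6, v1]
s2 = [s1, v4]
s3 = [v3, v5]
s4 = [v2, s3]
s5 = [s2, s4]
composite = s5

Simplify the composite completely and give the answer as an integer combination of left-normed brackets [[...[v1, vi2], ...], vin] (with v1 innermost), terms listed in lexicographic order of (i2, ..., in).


-[[[[[v1, v6], v4], v2], v3], v5] + [[[[[v1, v6], v4], v2], v5], v3] + [[[[[v1, v6], v4], v3], v5], v2] - [[[[[v1, v6], v4], v5], v3], v2]

A multilinear Lie element is pinned by v1-initial words (v1 innermost).
Composite bracket: [[[v6, v1], v4], [v2, [v3, v5]]]
Each bracket splits as ab - ba, giving 32 signed words (2^5 = 32).
Coefficients come from the v1-initial words:
  the word v1v6v4v2v3v5 carries sign -1 and contributes -[[[[[v1, v6], v4], v2], v3], v5]
  the word v1v6v4v2v5v3 carries sign +1 and contributes +[[[[[v1, v6], v4], v2], v5], v3]
  the word v1v6v4v3v5v2 carries sign +1 and contributes +[[[[[v1, v6], v4], v3], v5], v2]
  the word v1v6v4v5v3v2 carries sign -1 and contributes -[[[[[v1, v6], v4], v5], v3], v2]


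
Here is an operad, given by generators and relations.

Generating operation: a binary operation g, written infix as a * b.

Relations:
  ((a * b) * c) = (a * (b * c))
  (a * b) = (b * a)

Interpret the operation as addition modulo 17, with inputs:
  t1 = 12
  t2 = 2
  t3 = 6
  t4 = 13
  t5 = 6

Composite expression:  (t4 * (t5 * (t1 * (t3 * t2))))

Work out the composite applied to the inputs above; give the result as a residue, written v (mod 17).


5 (mod 17)


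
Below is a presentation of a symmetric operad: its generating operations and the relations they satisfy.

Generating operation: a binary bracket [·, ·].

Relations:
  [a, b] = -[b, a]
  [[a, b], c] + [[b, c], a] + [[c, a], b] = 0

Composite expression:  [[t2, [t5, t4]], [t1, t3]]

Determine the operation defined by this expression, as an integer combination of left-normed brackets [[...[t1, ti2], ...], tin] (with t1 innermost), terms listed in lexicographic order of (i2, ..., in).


In the tensor algebra, words opening t1 carry the t1-anchored form.
Composite bracket: [[t2, [t5, t4]], [t1, t3]]
Applying ab - ba throughout gives 16 signed words (2^4 = 16).
The t1-initial words carry the normal form:
  t1t3t2t4t5 (sign +1) contributes +[[[[t1, t3], t2], t4], t5]
  t1t3t2t5t4 (sign -1) contributes -[[[[t1, t3], t2], t5], t4]
  t1t3t4t5t2 (sign -1) contributes -[[[[t1, t3], t4], t5], t2]
  t1t3t5t4t2 (sign +1) contributes +[[[[t1, t3], t5], t4], t2]

[[[[t1, t3], t2], t4], t5] - [[[[t1, t3], t2], t5], t4] - [[[[t1, t3], t4], t5], t2] + [[[[t1, t3], t5], t4], t2]


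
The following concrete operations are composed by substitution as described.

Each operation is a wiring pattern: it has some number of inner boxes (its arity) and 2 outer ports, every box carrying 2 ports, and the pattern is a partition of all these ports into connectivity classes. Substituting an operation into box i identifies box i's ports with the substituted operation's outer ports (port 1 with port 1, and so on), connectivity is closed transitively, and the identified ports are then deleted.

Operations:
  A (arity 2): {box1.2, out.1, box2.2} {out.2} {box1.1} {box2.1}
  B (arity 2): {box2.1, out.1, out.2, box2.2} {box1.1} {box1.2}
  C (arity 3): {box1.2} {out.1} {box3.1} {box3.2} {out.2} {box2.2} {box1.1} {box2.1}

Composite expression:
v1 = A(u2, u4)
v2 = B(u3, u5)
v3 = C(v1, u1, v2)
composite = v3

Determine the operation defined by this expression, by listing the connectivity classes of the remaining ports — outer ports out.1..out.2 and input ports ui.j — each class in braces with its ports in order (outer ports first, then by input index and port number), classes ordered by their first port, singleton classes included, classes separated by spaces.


After gluing at C, chains via deleted ports link the u-ports.
A over (u2, u4) gives {out.1, u2.2, u4.2} {out.2} {u2.1} {u4.1}, out.j being that stage's outer ports
B over (u3, u5) gives {out.1, out.2, u5.1, u5.2} {u3.1} {u3.2}, out.j being that stage's outer ports
C over (u2, u4, u1, u3, u5) gives {out.1} {out.2} {u1.1} {u1.2} {u2.1} {u2.2, u4.2} {u3.1} {u3.2} {u4.1} {u5.1, u5.2}, out.j being that stage's outer ports

{out.1} {out.2} {u1.1} {u1.2} {u2.1} {u2.2, u4.2} {u3.1} {u3.2} {u4.1} {u5.1, u5.2}
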